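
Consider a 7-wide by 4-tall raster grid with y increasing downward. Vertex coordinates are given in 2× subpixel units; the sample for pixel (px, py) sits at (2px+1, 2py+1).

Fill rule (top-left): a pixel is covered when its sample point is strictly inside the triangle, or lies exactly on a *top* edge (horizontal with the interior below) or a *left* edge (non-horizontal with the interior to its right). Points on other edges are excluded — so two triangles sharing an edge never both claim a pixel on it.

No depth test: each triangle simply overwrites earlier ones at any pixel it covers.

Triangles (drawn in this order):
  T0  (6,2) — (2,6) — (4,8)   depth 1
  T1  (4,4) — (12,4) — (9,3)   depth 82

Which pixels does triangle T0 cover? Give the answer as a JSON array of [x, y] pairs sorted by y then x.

T0:
  2·area = 16  (B↔C swapped to make it positive)
  edge (6, 2)→(4, 8): d=(-2,6) right/bottom  bias=-1
  edge (4, 8)→(2, 6): d=(-2,-2) top-left  bias=+0
  edge (2, 6)→(6, 2): d=(4,-4) top-left  bias=+0
    (3,0)@(7, 1): e=[-4,20,0] → .  [on edge]
    (2,1)@(5, 3): e=[4,12,0] → X  [on edge]
    (3,1)@(7, 3): e=[-8,16,8] → .
    (0,2)@(1, 5): e=[24,0,-8] → .  [on edge]
    (1,2)@(3, 5): e=[12,4,0] → X  [on edge]
    (2,2)@(5, 5): e=[0,8,8] → .  [on edge]
    (0,3)@(1, 7): e=[20,-4,0] → .  [on edge]
    (1,3)@(3, 7): e=[8,0,8] → X  [on edge]
    (2,3)@(5, 7): e=[-4,4,16] → .
  covered (3 px):
    . . . . . . .
    . . X . . . .
    . X . . . . .
    . X . . . . .
T1:
  2·area = 8  (B↔C swapped to make it positive)
  edge (4, 4)→(9, 3): d=(5,-1) top-left  bias=+0
  edge (9, 3)→(12, 4): d=(3,1) right/bottom  bias=-1
  edge (12, 4)→(4, 4): d=(-8,0) right/bottom  bias=-1
    (1,0)@(3, 1): e=[-16,0,24] → .  [on edge]
    (4,1)@(9, 3): e=[0,0,8] → .  [on edge]
  covered (0 px):
    . . . . . . .
    . . . . . . .
    . . . . . . .
    . . . . . . .

Result: [[2,1],[1,2],[1,3]]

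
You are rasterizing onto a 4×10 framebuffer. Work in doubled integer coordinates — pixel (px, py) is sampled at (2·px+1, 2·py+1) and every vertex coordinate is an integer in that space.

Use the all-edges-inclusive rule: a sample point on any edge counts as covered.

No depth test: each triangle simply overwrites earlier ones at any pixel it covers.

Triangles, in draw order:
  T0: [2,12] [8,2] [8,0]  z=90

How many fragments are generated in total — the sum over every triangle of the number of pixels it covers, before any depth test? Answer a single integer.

T0:
  2·area = 12  (B↔C swapped to make it positive)
  edge (2, 12)→(8, 0): d=(6,-12) inclusive
  edge (8, 0)→(8, 2): d=(0,2) inclusive
  edge (8, 2)→(2, 12): d=(-6,10) inclusive
    (3,1)@(7, 3): e=[6,2,4] → #
    (3,2)@(7, 5): e=[18,2,-8] → ·
    (2,3)@(5, 7): e=[6,6,0] → #  [on edge]
    (3,3)@(7, 7): e=[30,2,-20] → ·
    (2,4)@(5, 9): e=[18,6,-12] → ·
  covered (2 px):
    · · · ·
    · · · #
    · · · ·
    · · # ·
    · · · ·
    · · · ·
    · · · ·
    · · · ·
    · · · ·
    · · · ·

Answer: 2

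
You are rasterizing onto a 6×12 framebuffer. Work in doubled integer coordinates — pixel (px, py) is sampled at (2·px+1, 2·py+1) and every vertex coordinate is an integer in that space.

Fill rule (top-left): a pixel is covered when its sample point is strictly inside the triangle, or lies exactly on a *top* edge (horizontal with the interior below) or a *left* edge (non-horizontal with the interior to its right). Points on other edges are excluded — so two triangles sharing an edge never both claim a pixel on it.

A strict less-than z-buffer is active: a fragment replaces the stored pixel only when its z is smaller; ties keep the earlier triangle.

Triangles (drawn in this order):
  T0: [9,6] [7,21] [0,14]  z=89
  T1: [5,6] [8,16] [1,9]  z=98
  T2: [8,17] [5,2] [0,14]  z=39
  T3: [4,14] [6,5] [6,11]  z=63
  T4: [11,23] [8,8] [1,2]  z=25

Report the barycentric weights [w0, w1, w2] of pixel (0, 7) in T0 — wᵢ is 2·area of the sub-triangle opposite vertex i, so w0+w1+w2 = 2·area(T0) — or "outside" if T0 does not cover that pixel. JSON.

T0:
  2·area = 119
  edge (9, 6)→(7, 21): d=(-2,15) right/bottom  bias=-1
  edge (7, 21)→(0, 14): d=(-7,-7) top-left  bias=+0
  edge (0, 14)→(9, 6): d=(9,-8) top-left  bias=+0
    (3,4)@(7, 9): e=[24,84,11] → X
    (4,4)@(9, 9): e=[-6,98,27] → .
    (2,5)@(5, 11): e=[50,56,13] → X
    (4,5)@(9, 11): e=[-10,84,45] → .
    (1,6)@(3, 13): e=[76,28,15] → X
    (4,6)@(9, 13): e=[-14,70,63] → .
    (0,7)@(1, 15): e=[102,0,17] → X  [on edge]
    (4,7)@(9, 15): e=[-18,56,81] → .
    (0,8)@(1, 17): e=[98,-14,35] → .
    (1,8)@(3, 17): e=[68,0,51] → X  [on edge]
    (4,8)@(9, 17): e=[-22,42,99] → .
    (1,9)@(3, 19): e=[64,-14,69] → .
    (2,9)@(5, 19): e=[34,0,85] → X  [on edge]
    (3,10)@(7, 21): e=[0,0,119] → .  [on edge]
    (4,11)@(9, 23): e=[-34,0,153] → .  [on edge]
  covered (15 px):
    . . . . . .
    . . . . . .
    . . . . . .
    . . . . . .
    . . . X . .
    . . X X . .
    . X X X . .
    X X X X . .
    . X X X . .
    . . X X . .
    . . . . . .
    . . . . . .
T1:
  2·area = 49
  edge (5, 6)→(8, 16): d=(3,10) right/bottom  bias=-1
  edge (8, 16)→(1, 9): d=(-7,-7) top-left  bias=+0
  edge (1, 9)→(5, 6): d=(4,-3) top-left  bias=+0
    (4,1)@(9, 3): e=[-49,98,0] → .  [on edge]
    (2,3)@(5, 7): e=[3,42,4] → X
    (3,3)@(7, 7): e=[-17,56,10] → .
    (0,4)@(1, 9): e=[49,0,0] → X  [on edge]
    (1,4)@(3, 9): e=[29,14,6] → X
    (3,4)@(7, 9): e=[-11,42,18] → .
    (0,5)@(1, 11): e=[55,-14,8] → .
    (1,5)@(3, 11): e=[35,0,14] → X  [on edge]
    (3,5)@(7, 11): e=[-5,28,26] → .
    (1,6)@(3, 13): e=[41,-14,22] → .
    (2,6)@(5, 13): e=[21,0,28] → X  [on edge]
    (3,6)@(7, 13): e=[1,14,34] → X
    (3,7)@(7, 15): e=[7,0,42] → X  [on edge]
    (4,8)@(9, 17): e=[-7,0,56] → .  [on edge]
    (5,9)@(11, 19): e=[-21,0,70] → .  [on edge]
  covered (9 px):
    . . . . . .
    . . . . . .
    . . . . . .
    . . X . . .
    X X X . . .
    . X X . . .
    . . X X . .
    . . . X . .
    . . . . . .
    . . . . . .
    . . . . . .
    . . . . . .
T2:
  2·area = 111  (B↔C swapped to make it positive)
  edge (8, 17)→(0, 14): d=(-8,-3) top-left  bias=+0
  edge (0, 14)→(5, 2): d=(5,-12) top-left  bias=+0
  edge (5, 2)→(8, 17): d=(3,15) right/bottom  bias=-1
    (2,1)@(5, 3): e=[103,5,3] → X
    (3,1)@(7, 3): e=[109,29,-27] → .
    (2,2)@(5, 5): e=[87,15,9] → X
    (3,2)@(7, 5): e=[93,39,-21] → .
    (1,3)@(3, 7): e=[65,1,45] → X
    (3,3)@(7, 7): e=[77,49,-15] → .
    (1,4)@(3, 9): e=[49,11,51] → X
    (3,4)@(7, 9): e=[61,59,-9] → .
    (1,5)@(3, 11): e=[33,21,57] → X
    (3,5)@(7, 11): e=[45,69,-3] → .
    (0,6)@(1, 13): e=[11,7,93] → X
    (3,6)@(7, 13): e=[29,79,3] → X
  covered (15 px):
    . . . . . .
    . . X . . .
    . . X . . .
    . X X . . .
    . X X . . .
    . X X . . .
    X X X X . .
    . X X X . .
    . . . . . .
    . . . . . .
    . . . . . .
    . . . . . .
T3:
  2·area = 12
  edge (4, 14)→(6, 5): d=(2,-9) top-left  bias=+0
  edge (6, 5)→(6, 11): d=(0,6) right/bottom  bias=-1
  edge (6, 11)→(4, 14): d=(-2,3) right/bottom  bias=-1
    (2,5)@(5, 11): e=[3,6,3] → X
    (3,5)@(7, 11): e=[21,-6,-3] → .
    (2,6)@(5, 13): e=[7,6,-1] → .
  covered (1 px):
    . . . . . .
    . . . . . .
    . . . . . .
    . . . . . .
    . . . . . .
    . . X . . .
    . . . . . .
    . . . . . .
    . . . . . .
    . . . . . .
    . . . . . .
    . . . . . .
T4:
  2·area = 87  (B↔C swapped to make it positive)
  edge (11, 23)→(1, 2): d=(-10,-21) top-left  bias=+0
  edge (1, 2)→(8, 8): d=(7,6) right/bottom  bias=-1
  edge (8, 8)→(11, 23): d=(3,15) right/bottom  bias=-1
    (3,1)@(7, 3): e=[116,-29,0] → .  [on edge]
    (1,2)@(3, 5): e=[12,9,66] → X
    (2,2)@(5, 5): e=[54,-3,36] → .
    (1,3)@(3, 7): e=[-8,23,72] → .
    (2,3)@(5, 7): e=[34,11,42] → X
    (3,3)@(7, 7): e=[76,-1,12] → .
    (2,4)@(5, 9): e=[14,25,48] → X
    (3,4)@(7, 9): e=[56,13,18] → X
    (4,4)@(9, 9): e=[98,1,-12] → .
    (2,5)@(5, 11): e=[-6,39,54] → .
    (3,5)@(7, 11): e=[36,27,24] → X
    (4,5)@(9, 11): e=[78,15,-6] → .
    (4,6)@(9, 13): e=[58,29,0] → .  [on edge]
    (5,11)@(11, 23): e=[0,87,0] → .  [on edge]
  covered (8 px):
    . . . . . .
    . . . . . .
    . X . . . .
    . . X . . .
    . . X X . .
    . . . X . .
    . . . X . .
    . . . . X .
    . . . . X .
    . . . . . .
    . . . . . .
    . . . . . .

Answer: [0,17,102]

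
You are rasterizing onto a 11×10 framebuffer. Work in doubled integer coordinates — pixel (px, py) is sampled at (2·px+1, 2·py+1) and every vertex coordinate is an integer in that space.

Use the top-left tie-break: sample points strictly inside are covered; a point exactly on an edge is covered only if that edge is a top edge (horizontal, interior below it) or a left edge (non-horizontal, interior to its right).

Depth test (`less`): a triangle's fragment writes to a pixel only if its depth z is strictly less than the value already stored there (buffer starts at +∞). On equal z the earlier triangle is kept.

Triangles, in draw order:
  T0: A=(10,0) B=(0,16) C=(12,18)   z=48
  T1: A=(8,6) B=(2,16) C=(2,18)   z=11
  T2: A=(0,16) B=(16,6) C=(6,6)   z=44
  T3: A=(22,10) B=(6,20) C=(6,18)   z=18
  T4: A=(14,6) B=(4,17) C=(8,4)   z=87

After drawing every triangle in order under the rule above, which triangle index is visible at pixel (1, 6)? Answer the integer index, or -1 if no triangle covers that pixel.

T0:
  2·area = 212  (B↔C swapped to make it positive)
  edge (10, 0)→(12, 18): d=(2,18) right/bottom  bias=-1
  edge (12, 18)→(0, 16): d=(-12,-2) top-left  bias=+0
  edge (0, 16)→(10, 0): d=(10,-16) top-left  bias=+0
    (4,1)@(9, 3): e=[24,174,14] → █
    (5,1)@(11, 3): e=[-12,178,46] → ·
    (3,2)@(7, 5): e=[64,146,2] → █
    (5,2)@(11, 5): e=[-8,154,66] → ·
    (3,3)@(7, 7): e=[68,122,22] → █
    (5,3)@(11, 7): e=[-4,130,86] → ·
    (2,4)@(5, 9): e=[108,94,10] → █
    (5,4)@(11, 9): e=[0,106,106] → ·  [on edge]
    (2,5)@(5, 11): e=[112,70,30] → █
    (5,5)@(11, 11): e=[4,82,126] → █
    (6,5)@(13, 11): e=[-32,86,158] → ·
    (1,6)@(3, 13): e=[152,42,18] → █
  covered (26 px):
    · · · · · · · · · · ·
    · · · · █ · · · · · ·
    · · · █ █ · · · · · ·
    · · · █ █ · · · · · ·
    · · █ █ █ · · · · · ·
    · · █ █ █ █ · · · · ·
    · █ █ █ █ █ · · · · ·
    █ █ █ █ █ █ · · · · ·
    · · · █ █ █ · · · · ·
    · · · · · · · · · · ·
T1:
  2·area = 12  (B↔C swapped to make it positive)
  edge (8, 6)→(2, 18): d=(-6,12) right/bottom  bias=-1
  edge (2, 18)→(2, 16): d=(0,-2) top-left  bias=+0
  edge (2, 16)→(8, 6): d=(6,-10) top-left  bias=+0
    (5,0)@(11, 1): e=[-6,18,0] → ·  [on edge]
    (2,5)@(5, 11): e=[6,6,0] → █  [on edge]
    (3,5)@(7, 11): e=[-18,10,20] → ·
    (2,6)@(5, 13): e=[-6,6,12] → ·
    (1,7)@(3, 15): e=[6,2,4] → █
    (2,7)@(5, 15): e=[-18,6,24] → ·
    (1,8)@(3, 17): e=[-6,2,16] → ·
  covered (2 px):
    · · · · · · · · · · ·
    · · · · · · · · · · ·
    · · · · · · · · · · ·
    · · · · · · · · · · ·
    · · · · · · · · · · ·
    · · █ · · · · · · · ·
    · · · · · · · · · · ·
    · █ · · · · · · · · ·
    · · · · · · · · · · ·
    · · · · · · · · · · ·
T2:
  2·area = 100  (B↔C swapped to make it positive)
  edge (0, 16)→(6, 6): d=(6,-10) top-left  bias=+0
  edge (6, 6)→(16, 6): d=(10,0) top-left  bias=+0
  edge (16, 6)→(0, 16): d=(-16,10) right/bottom  bias=-1
    (4,0)@(9, 1): e=[0,-50,150] → ·  [on edge]
    (3,3)@(7, 7): e=[16,10,74] → █
    (4,3)@(9, 7): e=[36,10,54] → █
    (5,3)@(11, 7): e=[56,10,34] → █
    (6,3)@(13, 7): e=[76,10,14] → █
    (7,3)@(15, 7): e=[96,10,-6] → ·
    (2,4)@(5, 9): e=[8,30,62] → █
    (6,4)@(13, 9): e=[88,30,-18] → ·
    (1,5)@(3, 11): e=[0,50,50] → █  [on edge]
    (4,5)@(9, 11): e=[60,50,-10] → ·
    (5,5)@(11, 11): e=[80,50,-30] → ·
    (1,6)@(3, 13): e=[12,70,18] → █
  covered (13 px):
    · · · · · · · · · · ·
    · · · · · · · · · · ·
    · · · · · · · · · · ·
    · · · █ █ █ █ · · · ·
    · · █ █ █ █ · · · · ·
    · █ █ █ · · · · · · ·
    · █ · · · · · · · · ·
    █ · · · · · · · · · ·
    · · · · · · · · · · ·
    · · · · · · · · · · ·
T3:
  2·area = 32
  edge (22, 10)→(6, 20): d=(-16,10) right/bottom  bias=-1
  edge (6, 20)→(6, 18): d=(0,-2) top-left  bias=+0
  edge (6, 18)→(22, 10): d=(16,-8) top-left  bias=+0
    (8,6)@(17, 13): e=[2,22,8] → █
    (9,6)@(19, 13): e=[-18,26,24] → ·
    (6,7)@(13, 15): e=[10,14,8] → █
    (7,7)@(15, 15): e=[-10,18,24] → ·
    (8,7)@(17, 15): e=[-30,22,40] → ·
    (4,8)@(9, 17): e=[18,6,8] → █
    (5,8)@(11, 17): e=[-2,10,24] → ·
    (6,8)@(13, 17): e=[-22,14,40] → ·
    (3,9)@(7, 19): e=[6,2,24] → █
    (4,9)@(9, 19): e=[-14,6,40] → ·
  covered (4 px):
    · · · · · · · · · · ·
    · · · · · · · · · · ·
    · · · · · · · · · · ·
    · · · · · · · · · · ·
    · · · · · · · · · · ·
    · · · · · · · · · · ·
    · · · · · · · · █ · ·
    · · · · · · █ · · · ·
    · · · · █ · · · · · ·
    · · · █ · · · · · · ·
T4:
  2·area = 86
  edge (14, 6)→(4, 17): d=(-10,11) right/bottom  bias=-1
  edge (4, 17)→(8, 4): d=(4,-13) top-left  bias=+0
  edge (8, 4)→(14, 6): d=(6,2) right/bottom  bias=-1
    (2,1)@(5, 3): e=[129,-43,0] → ·  [on edge]
    (4,2)@(9, 5): e=[65,17,4] → █
    (5,2)@(11, 5): e=[43,43,0] → ·  [on edge]
    (4,3)@(9, 7): e=[45,25,16] → █
    (5,3)@(11, 7): e=[23,51,12] → █
    (6,3)@(13, 7): e=[1,77,8] → █
    (7,3)@(15, 7): e=[-21,103,4] → ·
    (8,3)@(17, 7): e=[-43,129,0] → ·  [on edge]
    (3,4)@(7, 9): e=[47,7,32] → █
    (6,4)@(13, 9): e=[-19,85,20] → ·
    (3,5)@(7, 11): e=[27,15,44] → █
    (5,5)@(11, 11): e=[-17,67,36] → ·
  covered (11 px):
    · · · · · · · · · · ·
    · · · · · · · · · · ·
    · · · · █ · · · · · ·
    · · · · █ █ █ · · · ·
    · · · █ █ █ · · · · ·
    · · · █ █ · · · · · ·
    · · · █ · · · · · · ·
    · · █ · · · · · · · ·
    · · · · · · · · · · ·
    · · · · · · · · · · ·

Z-buffer (winner per pixel, '.' = empty):
  . . . . . . . . . . .
  . . . . 0 . . . . . .
  . . . 0 0 . . . . . .
  . . . 2 2 2 2 . . . .
  . . 2 2 2 2 . . . . .
  . 2 1 2 0 0 . . . . .
  . 2 0 0 0 0 . . 3 . .
  2 1 0 0 0 0 3 . . . .
  . . . 0 3 0 . . . . .
  . . . 3 . . . . . . .

Final: 2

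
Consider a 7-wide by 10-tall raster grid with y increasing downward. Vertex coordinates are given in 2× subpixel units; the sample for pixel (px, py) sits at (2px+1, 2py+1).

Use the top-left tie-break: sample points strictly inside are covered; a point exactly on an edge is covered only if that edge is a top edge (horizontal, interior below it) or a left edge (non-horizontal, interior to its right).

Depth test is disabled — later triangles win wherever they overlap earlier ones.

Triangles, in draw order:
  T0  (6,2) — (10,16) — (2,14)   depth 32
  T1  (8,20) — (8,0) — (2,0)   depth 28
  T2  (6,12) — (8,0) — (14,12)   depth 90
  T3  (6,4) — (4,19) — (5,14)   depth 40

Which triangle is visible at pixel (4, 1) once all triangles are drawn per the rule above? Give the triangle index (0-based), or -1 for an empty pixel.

T0:
  2·area = 104
  edge (6, 2)→(10, 16): d=(4,14) right/bottom  bias=-1
  edge (10, 16)→(2, 14): d=(-8,-2) top-left  bias=+0
  edge (2, 14)→(6, 2): d=(4,-12) top-left  bias=+0
    (2,2)@(5, 5): e=[26,78,0] → █  [on edge]
    (3,2)@(7, 5): e=[-2,82,24] → ·
    (2,3)@(5, 7): e=[34,62,8] → █
    (3,3)@(7, 7): e=[6,66,32] → █
    (4,3)@(9, 7): e=[-22,70,56] → ·
    (2,4)@(5, 9): e=[42,46,16] → █
    (4,4)@(9, 9): e=[-14,54,64] → ·
    (1,5)@(3, 11): e=[78,26,0] → █  [on edge]
    (4,5)@(9, 11): e=[-6,38,72] → ·
    (1,6)@(3, 13): e=[86,10,8] → █
    (4,6)@(9, 13): e=[2,22,80] → █
    (5,6)@(11, 13): e=[-26,26,104] → ·
    (0,8)@(1, 17): e=[130,-26,0] → ·  [on edge]
  covered (14 px):
    · · · · · · ·
    · · · · · · ·
    · · █ · · · ·
    · · █ █ · · ·
    · · █ █ · · ·
    · █ █ █ · · ·
    · █ █ █ █ · ·
    · · · █ █ · ·
    · · · · · · ·
    · · · · · · ·
T1:
  2·area = 120  (B↔C swapped to make it positive)
  edge (8, 20)→(2, 0): d=(-6,-20) top-left  bias=+0
  edge (2, 0)→(8, 0): d=(6,0) top-left  bias=+0
  edge (8, 0)→(8, 20): d=(0,20) right/bottom  bias=-1
    (1,0)@(3, 1): e=[14,6,100] → █
    (2,0)@(5, 1): e=[54,6,60] → █
    (3,0)@(7, 1): e=[94,6,20] → █
    (4,0)@(9, 1): e=[134,6,-20] → ·
    (1,1)@(3, 3): e=[2,18,100] → █
    (4,1)@(9, 3): e=[122,18,-20] → ·
    (1,2)@(3, 5): e=[-10,30,100] → ·
    (2,2)@(5, 5): e=[30,30,60] → █
    (4,2)@(9, 5): e=[110,30,-20] → ·
    (2,3)@(5, 7): e=[18,42,60] → █
    (4,3)@(9, 7): e=[98,42,-20] → ·
    (2,4)@(5, 9): e=[6,54,60] → █
  covered (15 px):
    · █ █ █ · · ·
    · █ █ █ · · ·
    · · █ █ · · ·
    · · █ █ · · ·
    · · █ █ · · ·
    · · · █ · · ·
    · · · █ · · ·
    · · · █ · · ·
    · · · · · · ·
    · · · · · · ·
T2:
  2·area = 96
  edge (6, 12)→(8, 0): d=(2,-12) top-left  bias=+0
  edge (8, 0)→(14, 12): d=(6,12) right/bottom  bias=-1
  edge (14, 12)→(6, 12): d=(-8,0) right/bottom  bias=-1
    (4,1)@(9, 3): e=[18,6,72] → █
    (5,1)@(11, 3): e=[42,-18,72] → ·
    (4,2)@(9, 5): e=[22,18,56] → █
    (5,2)@(11, 5): e=[46,-6,56] → ·
    (3,3)@(7, 7): e=[2,54,40] → █
    (5,3)@(11, 7): e=[50,6,40] → █
    (6,3)@(13, 7): e=[74,-18,40] → ·
    (3,4)@(7, 9): e=[6,66,24] → █
    (6,4)@(13, 9): e=[78,-6,24] → ·
    (3,5)@(7, 11): e=[10,78,8] → █
    (6,5)@(13, 11): e=[82,6,8] → █
    (3,6)@(7, 13): e=[14,90,-8] → ·
  covered (12 px):
    · · · · · · ·
    · · · · █ · ·
    · · · · █ · ·
    · · · █ █ █ ·
    · · · █ █ █ ·
    · · · █ █ █ █
    · · · · · · ·
    · · · · · · ·
    · · · · · · ·
    · · · · · · ·
T3:
  2·area = 5  (B↔C swapped to make it positive)
  edge (6, 4)→(5, 14): d=(-1,10) right/bottom  bias=-1
  edge (5, 14)→(4, 19): d=(-1,5) right/bottom  bias=-1
  edge (4, 19)→(6, 4): d=(2,-15) top-left  bias=+0
    (2,6)@(5, 13): e=[1,1,3] → █
    (3,6)@(7, 13): e=[-19,-9,33] → ·
    (2,7)@(5, 15): e=[-1,-1,7] → ·
  covered (1 px):
    · · · · · · ·
    · · · · · · ·
    · · · · · · ·
    · · · · · · ·
    · · · · · · ·
    · · · · · · ·
    · · █ · · · ·
    · · · · · · ·
    · · · · · · ·
    · · · · · · ·

Z-buffer (winner per pixel, '.' = empty):
  . 1 1 1 . . .
  . 1 1 1 2 . .
  . . 1 1 2 . .
  . . 1 2 2 2 .
  . . 1 2 2 2 .
  . 0 0 2 2 2 2
  . 0 3 1 0 . .
  . . . 1 0 . .
  . . . . . . .
  . . . . . . .

Answer: 2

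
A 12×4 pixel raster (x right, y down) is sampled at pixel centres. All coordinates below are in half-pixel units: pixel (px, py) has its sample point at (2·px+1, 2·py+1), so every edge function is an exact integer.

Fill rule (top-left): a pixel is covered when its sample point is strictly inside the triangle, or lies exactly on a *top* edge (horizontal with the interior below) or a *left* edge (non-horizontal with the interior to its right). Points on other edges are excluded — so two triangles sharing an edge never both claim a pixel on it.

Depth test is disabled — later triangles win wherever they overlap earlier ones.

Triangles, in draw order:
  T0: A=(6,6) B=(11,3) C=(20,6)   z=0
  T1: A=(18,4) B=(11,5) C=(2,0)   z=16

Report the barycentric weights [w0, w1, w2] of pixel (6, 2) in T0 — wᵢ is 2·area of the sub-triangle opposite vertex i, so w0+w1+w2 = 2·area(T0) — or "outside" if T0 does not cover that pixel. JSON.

T0:
  2·area = 42
  edge (6, 6)→(11, 3): d=(5,-3) top-left  bias=+0
  edge (11, 3)→(20, 6): d=(9,3) right/bottom  bias=-1
  edge (20, 6)→(6, 6): d=(-14,0) right/bottom  bias=-1
    (2,0)@(5, 1): e=[-28,0,70] → ·  [on edge]
    (5,1)@(11, 3): e=[0,0,42] → ·  [on edge]
    (4,2)@(9, 5): e=[4,24,14] → #
    (5,2)@(11, 5): e=[10,18,14] → #
    (6,2)@(13, 5): e=[16,12,14] → #
    (7,2)@(15, 5): e=[22,6,14] → #
    (8,2)@(17, 5): e=[28,0,14] → ·  [on edge]
    (4,3)@(9, 7): e=[14,42,-14] → ·
    (5,3)@(11, 7): e=[20,36,-14] → ·
    (6,3)@(13, 7): e=[26,30,-14] → ·
    (7,3)@(15, 7): e=[32,24,-14] → ·
    (11,3)@(23, 7): e=[56,0,-14] → ·  [on edge]
  covered (4 px):
    · · · · · · · · · · · ·
    · · · · · · · · · · · ·
    · · · · # # # # · · · ·
    · · · · · · · · · · · ·
T1:
  2·area = 44
  edge (18, 4)→(11, 5): d=(-7,1) right/bottom  bias=-1
  edge (11, 5)→(2, 0): d=(-9,-5) top-left  bias=+0
  edge (2, 0)→(18, 4): d=(16,4) right/bottom  bias=-1
    (2,0)@(5, 1): e=[34,6,4] → #
    (3,0)@(7, 1): e=[32,16,-4] → ·
    (2,1)@(5, 3): e=[20,-12,36] → ·
    (4,1)@(9, 3): e=[16,8,20] → #
    (5,1)@(11, 3): e=[14,18,12] → #
    (6,1)@(13, 3): e=[12,28,4] → #
    (7,1)@(15, 3): e=[10,38,-4] → ·
    (4,2)@(9, 5): e=[2,-10,52] → ·
    (5,2)@(11, 5): e=[0,0,44] → ·  [on edge]
    (6,2)@(13, 5): e=[-2,10,36] → ·
  covered (4 px):
    · · # · · · · · · · · ·
    · · · · # # # · · · · ·
    · · · · · · · · · · · ·
    · · · · · · · · · · · ·

Result: [12,14,16]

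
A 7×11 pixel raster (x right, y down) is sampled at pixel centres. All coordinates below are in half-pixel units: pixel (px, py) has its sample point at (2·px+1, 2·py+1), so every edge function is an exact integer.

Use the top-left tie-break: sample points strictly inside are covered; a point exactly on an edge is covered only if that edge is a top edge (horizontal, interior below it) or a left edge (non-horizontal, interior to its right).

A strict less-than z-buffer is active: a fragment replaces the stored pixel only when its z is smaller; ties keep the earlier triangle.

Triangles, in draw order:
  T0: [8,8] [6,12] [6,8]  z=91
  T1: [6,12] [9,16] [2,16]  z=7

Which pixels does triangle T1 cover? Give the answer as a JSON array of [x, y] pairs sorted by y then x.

T0:
  2·area = 8
  edge (8, 8)→(6, 12): d=(-2,4) right/bottom  bias=-1
  edge (6, 12)→(6, 8): d=(0,-4) top-left  bias=+0
  edge (6, 8)→(8, 8): d=(2,0) top-left  bias=+0
    (3,4)@(7, 9): e=[2,4,2] → X
    (4,4)@(9, 9): e=[-6,12,2] → .
    (3,5)@(7, 11): e=[-2,4,6] → .
  covered (1 px):
    . . . . . . .
    . . . . . . .
    . . . . . . .
    . . . . . . .
    . . . X . . .
    . . . . . . .
    . . . . . . .
    . . . . . . .
    . . . . . . .
    . . . . . . .
    . . . . . . .
T1:
  2·area = 28
  edge (6, 12)→(9, 16): d=(3,4) right/bottom  bias=-1
  edge (9, 16)→(2, 16): d=(-7,0) right/bottom  bias=-1
  edge (2, 16)→(6, 12): d=(4,-4) top-left  bias=+0
    (6,2)@(13, 5): e=[-49,77,0] → .  [on edge]
    (5,3)@(11, 7): e=[-35,63,0] → .  [on edge]
    (4,4)@(9, 9): e=[-21,49,0] → .  [on edge]
    (3,5)@(7, 11): e=[-7,35,0] → .  [on edge]
    (2,6)@(5, 13): e=[7,21,0] → X  [on edge]
    (3,6)@(7, 13): e=[-1,21,8] → .
    (1,7)@(3, 15): e=[21,7,0] → X  [on edge]
    (3,7)@(7, 15): e=[5,7,16] → X
    (4,7)@(9, 15): e=[-3,7,24] → .
    (0,8)@(1, 17): e=[35,-7,0] → .  [on edge]
    (1,8)@(3, 17): e=[27,-7,8] → .
    (2,8)@(5, 17): e=[19,-7,16] → .
  covered (4 px):
    . . . . . . .
    . . . . . . .
    . . . . . . .
    . . . . . . .
    . . . . . . .
    . . . . . . .
    . . X . . . .
    . X X X . . .
    . . . . . . .
    . . . . . . .
    . . . . . . .

Result: [[2,6],[1,7],[2,7],[3,7]]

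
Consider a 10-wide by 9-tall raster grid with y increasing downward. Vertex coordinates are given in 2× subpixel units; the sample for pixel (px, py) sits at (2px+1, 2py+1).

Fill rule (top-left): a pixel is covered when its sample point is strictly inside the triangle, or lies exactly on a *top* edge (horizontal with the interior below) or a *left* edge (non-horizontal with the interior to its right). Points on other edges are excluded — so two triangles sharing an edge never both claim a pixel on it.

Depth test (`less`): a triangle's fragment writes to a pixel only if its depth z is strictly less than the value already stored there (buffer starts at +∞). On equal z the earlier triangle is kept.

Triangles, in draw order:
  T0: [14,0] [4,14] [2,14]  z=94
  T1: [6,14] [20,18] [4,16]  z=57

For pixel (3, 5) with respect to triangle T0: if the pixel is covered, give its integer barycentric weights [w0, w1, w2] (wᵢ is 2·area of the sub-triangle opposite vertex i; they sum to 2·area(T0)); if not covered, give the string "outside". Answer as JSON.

T0:
  2·area = 28
  edge (14, 0)→(4, 14): d=(-10,14) right/bottom  bias=-1
  edge (4, 14)→(2, 14): d=(-2,0) right/bottom  bias=-1
  edge (2, 14)→(14, 0): d=(12,-14) top-left  bias=+0
    (4,3)@(9, 7): e=[0,14,14] → ·  [on edge]
    (3,4)@(7, 9): e=[8,10,10] → #
    (4,4)@(9, 9): e=[-20,10,38] → ·
    (2,5)@(5, 11): e=[16,6,6] → #
    (3,5)@(7, 11): e=[-12,6,34] → ·
    (1,6)@(3, 13): e=[24,2,2] → #
    (2,6)@(5, 13): e=[-4,2,30] → ·
    (1,7)@(3, 15): e=[4,-2,26] → ·
  covered (3 px):
    · · · · · · · · · ·
    · · · · · · · · · ·
    · · · · · · · · · ·
    · · · · · · · · · ·
    · · · # · · · · · ·
    · · # · · · · · · ·
    · # · · · · · · · ·
    · · · · · · · · · ·
    · · · · · · · · · ·
T1:
  2·area = 36
  edge (6, 14)→(20, 18): d=(14,4) right/bottom  bias=-1
  edge (20, 18)→(4, 16): d=(-16,-2) top-left  bias=+0
  edge (4, 16)→(6, 14): d=(2,-2) top-left  bias=+0
    (9,0)@(19, 1): e=[-234,270,0] → ·  [on edge]
    (8,1)@(17, 3): e=[-198,234,0] → ·  [on edge]
    (7,2)@(15, 5): e=[-162,198,0] → ·  [on edge]
    (6,3)@(13, 7): e=[-126,162,0] → ·  [on edge]
    (5,4)@(11, 9): e=[-90,126,0] → ·  [on edge]
    (4,5)@(9, 11): e=[-54,90,0] → ·  [on edge]
    (3,6)@(7, 13): e=[-18,54,0] → ·  [on edge]
    (2,7)@(5, 15): e=[18,18,0] → #  [on edge]
    (3,7)@(7, 15): e=[10,22,4] → #
    (4,7)@(9, 15): e=[2,26,8] → #
    (5,7)@(11, 15): e=[-6,30,12] → ·
    (1,8)@(3, 17): e=[54,-18,0] → ·  [on edge]
  covered (5 px):
    · · · · · · · · · ·
    · · · · · · · · · ·
    · · · · · · · · · ·
    · · · · · · · · · ·
    · · · · · · · · · ·
    · · · · · · · · · ·
    · · · · · · · · · ·
    · · # # # · · · · ·
    · · · · · · # # · ·

Result: "outside"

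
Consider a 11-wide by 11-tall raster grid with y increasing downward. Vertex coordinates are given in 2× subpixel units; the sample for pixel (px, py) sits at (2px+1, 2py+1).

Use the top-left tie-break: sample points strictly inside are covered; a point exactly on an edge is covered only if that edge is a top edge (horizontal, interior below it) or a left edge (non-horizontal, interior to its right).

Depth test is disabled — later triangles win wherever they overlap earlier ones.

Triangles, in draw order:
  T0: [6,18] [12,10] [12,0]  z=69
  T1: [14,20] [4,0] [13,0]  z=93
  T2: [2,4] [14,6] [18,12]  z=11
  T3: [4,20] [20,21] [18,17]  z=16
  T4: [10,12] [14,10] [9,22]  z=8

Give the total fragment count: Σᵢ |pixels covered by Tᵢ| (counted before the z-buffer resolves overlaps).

T0:
  2·area = 60  (B↔C swapped to make it positive)
  edge (6, 18)→(12, 0): d=(6,-18) top-left  bias=+0
  edge (12, 0)→(12, 10): d=(0,10) right/bottom  bias=-1
  edge (12, 10)→(6, 18): d=(-6,8) right/bottom  bias=-1
    (5,1)@(11, 3): e=[0,10,50] → █  [on edge]
    (6,1)@(13, 3): e=[36,-10,34] → ·
    (5,2)@(11, 5): e=[12,10,38] → █
    (6,2)@(13, 5): e=[48,-10,22] → ·
    (5,3)@(11, 7): e=[24,10,26] → █
    (6,3)@(13, 7): e=[60,-10,10] → ·
    (4,4)@(9, 9): e=[0,30,30] → █  [on edge]
    (6,4)@(13, 9): e=[72,-10,-2] → ·
    (4,5)@(9, 11): e=[12,30,18] → █
    (6,5)@(13, 11): e=[84,-10,-14] → ·
    (4,6)@(9, 13): e=[24,30,6] → █
    (5,6)@(11, 13): e=[60,10,-10] → ·
    (3,7)@(7, 15): e=[0,50,10] → █  [on edge]
    (2,10)@(5, 21): e=[0,70,-10] → ·  [on edge]
  covered (9 px):
    · · · · · · · · · · ·
    · · · · · █ · · · · ·
    · · · · · █ · · · · ·
    · · · · · █ · · · · ·
    · · · · █ █ · · · · ·
    · · · · █ █ · · · · ·
    · · · · █ · · · · · ·
    · · · █ · · · · · · ·
    · · · · · · · · · · ·
    · · · · · · · · · · ·
    · · · · · · · · · · ·
T1:
  2·area = 180
  edge (14, 20)→(4, 0): d=(-10,-20) top-left  bias=+0
  edge (4, 0)→(13, 0): d=(9,0) top-left  bias=+0
  edge (13, 0)→(14, 20): d=(1,20) right/bottom  bias=-1
    (2,0)@(5, 1): e=[10,9,161] → █
    (3,0)@(7, 1): e=[50,9,121] → █
    (4,0)@(9, 1): e=[90,9,81] → █
    (5,0)@(11, 1): e=[130,9,41] → █
    (6,0)@(13, 1): e=[170,9,1] → █
    (7,0)@(15, 1): e=[210,9,-39] → ·
    (2,1)@(5, 3): e=[-10,27,163] → ·
    (3,1)@(7, 3): e=[30,27,123] → █
    (7,1)@(15, 3): e=[190,27,-37] → ·
    (3,2)@(7, 5): e=[10,45,125] → █
    (7,2)@(15, 5): e=[170,45,-35] → ·
    (3,3)@(7, 7): e=[-10,63,127] → ·
  covered (25 px):
    · · █ █ █ █ █ · · · ·
    · · · █ █ █ █ · · · ·
    · · · █ █ █ █ · · · ·
    · · · · █ █ █ · · · ·
    · · · · █ █ █ · · · ·
    · · · · · █ █ · · · ·
    · · · · · █ █ · · · ·
    · · · · · · █ · · · ·
    · · · · · · █ · · · ·
    · · · · · · · · · · ·
    · · · · · · · · · · ·
T2:
  2·area = 64
  edge (2, 4)→(14, 6): d=(12,2) right/bottom  bias=-1
  edge (14, 6)→(18, 12): d=(4,6) right/bottom  bias=-1
  edge (18, 12)→(2, 4): d=(-16,-8) top-left  bias=+0
    (2,2)@(5, 5): e=[6,50,8] → █
    (3,2)@(7, 5): e=[2,38,24] → █
    (4,2)@(9, 5): e=[-2,26,40] → ·
    (2,3)@(5, 7): e=[30,58,-24] → ·
    (3,3)@(7, 7): e=[26,46,-8] → ·
    (4,3)@(9, 7): e=[22,34,8] → █
    (5,3)@(11, 7): e=[18,22,24] → █
    (6,3)@(13, 7): e=[14,10,40] → █
    (7,3)@(15, 7): e=[10,-2,56] → ·
    (4,4)@(9, 9): e=[46,42,-24] → ·
    (5,4)@(11, 9): e=[42,30,-8] → ·
    (6,4)@(13, 9): e=[38,18,8] → █
  covered (8 px):
    · · · · · · · · · · ·
    · · · · · · · · · · ·
    · · █ █ · · · · · · ·
    · · · · █ █ █ · · · ·
    · · · · · · █ █ · · ·
    · · · · · · · · █ · ·
    · · · · · · · · · · ·
    · · · · · · · · · · ·
    · · · · · · · · · · ·
    · · · · · · · · · · ·
    · · · · · · · · · · ·
T3:
  2·area = 62  (B↔C swapped to make it positive)
  edge (4, 20)→(18, 17): d=(14,-3) top-left  bias=+0
  edge (18, 17)→(20, 21): d=(2,4) right/bottom  bias=-1
  edge (20, 21)→(4, 20): d=(-16,-1) top-left  bias=+0
    (5,1)@(11, 3): e=[-217,0,279] → ·  [on edge]
    (6,3)@(13, 7): e=[-155,0,217] → ·  [on edge]
    (7,5)@(15, 11): e=[-93,0,155] → ·  [on edge]
    (8,7)@(17, 15): e=[-31,0,93] → ·  [on edge]
    (4,9)@(9, 19): e=[1,40,21] → █
    (5,9)@(11, 19): e=[7,32,23] → █
    (6,9)@(13, 19): e=[13,24,25] → █
    (7,9)@(15, 19): e=[19,16,27] → █
    (8,9)@(17, 19): e=[25,8,29] → █
    (9,9)@(19, 19): e=[31,0,31] → ·  [on edge]
    (4,10)@(9, 21): e=[29,44,-11] → ·
    (5,10)@(11, 21): e=[35,36,-9] → ·
  covered (5 px):
    · · · · · · · · · · ·
    · · · · · · · · · · ·
    · · · · · · · · · · ·
    · · · · · · · · · · ·
    · · · · · · · · · · ·
    · · · · · · · · · · ·
    · · · · · · · · · · ·
    · · · · · · · · · · ·
    · · · · · · · · · · ·
    · · · · █ █ █ █ █ · ·
    · · · · · · · · · · ·
T4:
  2·area = 38
  edge (10, 12)→(14, 10): d=(4,-2) top-left  bias=+0
  edge (14, 10)→(9, 22): d=(-5,12) right/bottom  bias=-1
  edge (9, 22)→(10, 12): d=(1,-10) top-left  bias=+0
    (6,5)@(13, 11): e=[2,7,29] → █
    (7,5)@(15, 11): e=[6,-17,49] → ·
    (5,6)@(11, 13): e=[6,21,11] → █
    (6,6)@(13, 13): e=[10,-3,31] → ·
    (5,7)@(11, 15): e=[14,11,13] → █
    (6,7)@(13, 15): e=[18,-13,33] → ·
    (5,8)@(11, 17): e=[22,1,15] → █
    (6,8)@(13, 17): e=[26,-23,35] → ·
    (5,9)@(11, 19): e=[30,-9,17] → ·
  covered (4 px):
    · · · · · · · · · · ·
    · · · · · · · · · · ·
    · · · · · · · · · · ·
    · · · · · · · · · · ·
    · · · · · · · · · · ·
    · · · · · · █ · · · ·
    · · · · · █ · · · · ·
    · · · · · █ · · · · ·
    · · · · · █ · · · · ·
    · · · · · · · · · · ·
    · · · · · · · · · · ·

Result: 51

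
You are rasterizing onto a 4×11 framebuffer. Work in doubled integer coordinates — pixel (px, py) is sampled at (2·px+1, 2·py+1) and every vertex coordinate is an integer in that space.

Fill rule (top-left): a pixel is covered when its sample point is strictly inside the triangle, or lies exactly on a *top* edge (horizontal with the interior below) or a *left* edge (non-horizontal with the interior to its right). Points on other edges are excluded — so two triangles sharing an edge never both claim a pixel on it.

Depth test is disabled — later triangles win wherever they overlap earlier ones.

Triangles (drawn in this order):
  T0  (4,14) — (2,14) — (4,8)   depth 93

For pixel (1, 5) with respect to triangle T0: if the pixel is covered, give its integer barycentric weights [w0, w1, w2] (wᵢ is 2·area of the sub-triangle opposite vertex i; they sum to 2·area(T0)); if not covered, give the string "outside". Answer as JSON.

T0:
  2·area = 12
  edge (4, 14)→(2, 14): d=(-2,0) right/bottom  bias=-1
  edge (2, 14)→(4, 8): d=(2,-6) top-left  bias=+0
  edge (4, 8)→(4, 14): d=(0,6) right/bottom  bias=-1
    (2,2)@(5, 5): e=[18,0,-6] → .  [on edge]
    (1,5)@(3, 11): e=[6,0,6] → X  [on edge]
    (2,5)@(5, 11): e=[6,12,-6] → .
    (1,6)@(3, 13): e=[2,4,6] → X
    (2,6)@(5, 13): e=[2,16,-6] → .
    (1,7)@(3, 15): e=[-2,8,6] → .
    (0,8)@(1, 17): e=[-6,0,18] → .  [on edge]
  covered (2 px):
    . . . .
    . . . .
    . . . .
    . . . .
    . . . .
    . X . .
    . X . .
    . . . .
    . . . .
    . . . .
    . . . .

Final: [0,6,6]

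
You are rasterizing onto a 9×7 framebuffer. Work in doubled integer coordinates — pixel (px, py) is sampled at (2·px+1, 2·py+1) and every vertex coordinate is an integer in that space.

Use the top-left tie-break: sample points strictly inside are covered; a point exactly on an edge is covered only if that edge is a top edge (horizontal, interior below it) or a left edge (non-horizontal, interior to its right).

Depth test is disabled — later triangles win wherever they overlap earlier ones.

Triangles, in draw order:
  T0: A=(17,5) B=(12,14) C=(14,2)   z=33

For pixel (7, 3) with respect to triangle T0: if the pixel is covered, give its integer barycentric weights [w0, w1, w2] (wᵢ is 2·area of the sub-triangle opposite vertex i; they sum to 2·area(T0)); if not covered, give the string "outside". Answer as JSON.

T0:
  2·area = 42
  edge (17, 5)→(12, 14): d=(-5,9) right/bottom  bias=-1
  edge (12, 14)→(14, 2): d=(2,-12) top-left  bias=+0
  edge (14, 2)→(17, 5): d=(3,3) right/bottom  bias=-1
    (6,0)@(13, 1): e=[56,-14,0] → ·  [on edge]
    (7,1)@(15, 3): e=[28,14,0] → ·  [on edge]
    (7,2)@(15, 5): e=[18,18,6] → #
    (8,2)@(17, 5): e=[0,42,0] → ·  [on edge]
    (7,3)@(15, 7): e=[8,22,12] → #
    (8,3)@(17, 7): e=[-10,46,6] → ·
    (6,4)@(13, 9): e=[16,2,24] → #
    (7,4)@(15, 9): e=[-2,26,18] → ·
    (6,5)@(13, 11): e=[6,6,30] → #
    (7,5)@(15, 11): e=[-12,30,24] → ·
    (6,6)@(13, 13): e=[-4,10,36] → ·
  covered (4 px):
    · · · · · · · · ·
    · · · · · · · · ·
    · · · · · · · # ·
    · · · · · · · # ·
    · · · · · · # · ·
    · · · · · · # · ·
    · · · · · · · · ·

Answer: [22,12,8]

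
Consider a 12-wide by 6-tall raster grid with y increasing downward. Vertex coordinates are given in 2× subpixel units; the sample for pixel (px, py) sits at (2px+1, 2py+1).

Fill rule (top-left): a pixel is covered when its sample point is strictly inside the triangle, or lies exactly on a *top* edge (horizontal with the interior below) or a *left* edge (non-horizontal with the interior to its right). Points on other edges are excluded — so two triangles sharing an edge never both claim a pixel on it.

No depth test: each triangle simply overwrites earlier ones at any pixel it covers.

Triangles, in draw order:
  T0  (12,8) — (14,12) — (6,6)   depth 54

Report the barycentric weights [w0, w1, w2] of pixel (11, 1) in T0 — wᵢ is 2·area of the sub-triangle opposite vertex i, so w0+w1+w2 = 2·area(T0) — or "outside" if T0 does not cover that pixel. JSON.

T0:
  2·area = 20
  edge (12, 8)→(14, 12): d=(2,4) right/bottom  bias=-1
  edge (14, 12)→(6, 6): d=(-8,-6) top-left  bias=+0
  edge (6, 6)→(12, 8): d=(6,2) right/bottom  bias=-1
    (1,2)@(3, 5): e=[30,-10,0] → .  [on edge]
    (4,3)@(9, 7): e=[10,10,0] → .  [on edge]
    (5,4)@(11, 9): e=[6,6,8] → X
    (6,4)@(13, 9): e=[-2,18,4] → .
    (7,4)@(15, 9): e=[-10,30,0] → .  [on edge]
    (5,5)@(11, 11): e=[10,-10,20] → .
    (6,5)@(13, 11): e=[2,2,16] → X
    (7,5)@(15, 11): e=[-6,14,12] → .
    (10,5)@(21, 11): e=[-30,50,0] → .  [on edge]
  covered (2 px):
    . . . . . . . . . . . .
    . . . . . . . . . . . .
    . . . . . . . . . . . .
    . . . . . . . . . . . .
    . . . . . X . . . . . .
    . . . . . . X . . . . .

Result: "outside"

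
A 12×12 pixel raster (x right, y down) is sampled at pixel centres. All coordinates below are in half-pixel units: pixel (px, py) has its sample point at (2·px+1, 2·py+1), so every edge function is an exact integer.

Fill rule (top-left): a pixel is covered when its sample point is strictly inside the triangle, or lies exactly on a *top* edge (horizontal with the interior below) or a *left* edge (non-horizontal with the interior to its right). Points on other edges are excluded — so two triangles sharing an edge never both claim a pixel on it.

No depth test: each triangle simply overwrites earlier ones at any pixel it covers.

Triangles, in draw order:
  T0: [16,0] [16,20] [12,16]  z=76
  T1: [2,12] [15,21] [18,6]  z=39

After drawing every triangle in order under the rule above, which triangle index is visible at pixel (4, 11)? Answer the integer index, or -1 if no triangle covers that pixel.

T0:
  2·area = 80
  edge (16, 0)→(16, 20): d=(0,20) right/bottom  bias=-1
  edge (16, 20)→(12, 16): d=(-4,-4) top-left  bias=+0
  edge (12, 16)→(16, 0): d=(4,-16) top-left  bias=+0
    (0,2)@(1, 5): e=[300,0,-220] → ·  [on edge]
    (7,2)@(15, 5): e=[20,56,4] → #
    (8,2)@(17, 5): e=[-20,64,36] → ·
    (1,3)@(3, 7): e=[260,0,-180] → ·  [on edge]
    (7,3)@(15, 7): e=[20,48,12] → #
    (8,3)@(17, 7): e=[-20,56,44] → ·
    (2,4)@(5, 9): e=[220,0,-140] → ·  [on edge]
    (7,4)@(15, 9): e=[20,40,20] → #
    (8,4)@(17, 9): e=[-20,48,52] → ·
    (3,5)@(7, 11): e=[180,0,-100] → ·  [on edge]
    (7,5)@(15, 11): e=[20,32,28] → #
    (8,5)@(17, 11): e=[-20,40,60] → ·
    (4,6)@(9, 13): e=[140,0,-60] → ·  [on edge]
    (5,7)@(11, 15): e=[100,0,-20] → ·  [on edge]
    (6,8)@(13, 17): e=[60,0,20] → #  [on edge]
    (7,9)@(15, 19): e=[20,0,60] → #  [on edge]
    (8,10)@(17, 21): e=[-20,0,100] → ·  [on edge]
    (9,11)@(19, 23): e=[-60,0,140] → ·  [on edge]
  covered (11 px):
    · · · · · · · · · · · ·
    · · · · · · · · · · · ·
    · · · · · · · # · · · ·
    · · · · · · · # · · · ·
    · · · · · · · # · · · ·
    · · · · · · · # · · · ·
    · · · · · · # # · · · ·
    · · · · · · # # · · · ·
    · · · · · · # # · · · ·
    · · · · · · · # · · · ·
    · · · · · · · · · · · ·
    · · · · · · · · · · · ·
T1:
  2·area = 222  (B↔C swapped to make it positive)
  edge (2, 12)→(18, 6): d=(16,-6) top-left  bias=+0
  edge (18, 6)→(15, 21): d=(-3,15) right/bottom  bias=-1
  edge (15, 21)→(2, 12): d=(-13,-9) top-left  bias=+0
    (9,0)@(19, 1): e=[-74,0,296] → ·  [on edge]
    (8,3)@(17, 7): e=[10,12,200] → #
    (9,3)@(19, 7): e=[22,-18,218] → ·
    (5,4)@(11, 9): e=[6,96,120] → #
    (6,4)@(13, 9): e=[18,66,138] → #
    (7,4)@(15, 9): e=[30,36,156] → #
    (9,4)@(19, 9): e=[54,-24,192] → ·
    (2,5)@(5, 11): e=[2,180,40] → #
    (3,5)@(7, 11): e=[14,150,58] → #
    (4,5)@(9, 11): e=[26,120,76] → #
    (8,5)@(17, 11): e=[74,0,148] → ·  [on edge]
    (2,6)@(5, 13): e=[34,174,14] → #
    (7,10)@(15, 21): e=[222,0,0] → ·  [on edge]
  covered (27 px):
    · · · · · · · · · · · ·
    · · · · · · · · · · · ·
    · · · · · · · · · · · ·
    · · · · · · · · # · · ·
    · · · · · # # # # · · ·
    · · # # # # # # · · · ·
    · · # # # # # # · · · ·
    · · · # # # # # · · · ·
    · · · · · # # # · · · ·
    · · · · · · # # · · · ·
    · · · · · · · · · · · ·
    · · · · · · · · · · · ·

Z-buffer (winner per pixel, '.' = empty):
  . . . . . . . . . . . .
  . . . . . . . . . . . .
  . . . . . . . 0 . . . .
  . . . . . . . 0 1 . . .
  . . . . . 1 1 1 1 . . .
  . . 1 1 1 1 1 1 . . . .
  . . 1 1 1 1 1 1 . . . .
  . . . 1 1 1 1 1 . . . .
  . . . . . 1 1 1 . . . .
  . . . . . . 1 1 . . . .
  . . . . . . . . . . . .
  . . . . . . . . . . . .

Final: -1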